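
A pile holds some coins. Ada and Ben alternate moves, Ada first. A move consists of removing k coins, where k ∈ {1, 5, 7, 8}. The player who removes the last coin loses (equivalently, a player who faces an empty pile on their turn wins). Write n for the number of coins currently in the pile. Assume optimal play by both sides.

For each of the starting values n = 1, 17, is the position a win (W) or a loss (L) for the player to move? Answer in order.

Use the standard recursion: the mover wins at a terminal position; elsewhere, the mover wins exactly when some move hands the opponent an L position.
n=0: no move; the opponent has just taken the last coin and therefore loses → W
n=1: L (sole option 0(W) is W)
n=2: W (go to 1, an L position)
n=3: L (sole option 2(W) is W)
n=4: W (go to 3, an L position)
n=5: L (options 4(W), 0(W) are all W)
n=6: W (go to 5, an L position)
n=7: L (options 6(W), 2(W), 0(W) are all W)
n=8: W (go to 7, an L position)
n=9: W (go to 1, an L position)
n=10: W (go to 5, an L position)
n=11: W (go to 3, an L position)
n=12: W (go to 7, an L position)
n=13: W (go to 5, an L position)
n=14: W (go to 7, an L position)
n=15: W (go to 7, an L position)
n=16: L (options 15(W), 11(W), 9(W), 8(W) are all W)
n=17: W (go to 16, an L position)

1: L, 17: W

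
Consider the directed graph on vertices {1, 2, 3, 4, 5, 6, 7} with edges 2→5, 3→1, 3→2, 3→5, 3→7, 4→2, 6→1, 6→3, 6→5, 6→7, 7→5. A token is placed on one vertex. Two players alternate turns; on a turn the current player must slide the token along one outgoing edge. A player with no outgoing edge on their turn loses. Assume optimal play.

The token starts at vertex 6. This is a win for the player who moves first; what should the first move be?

Label each position W (a win for the player to move) or L (a loss). A position with no legal move is L; any other position is W exactly when some move reaches an L, and L when every move reaches a W.
Every edge goes from a vertex to one that appears earlier in the order 5, 1, 2, 4, 7, 3, 6, so processing vertices in that order labels each vertex after all of its successors.
5: no outgoing edge → L
1: no outgoing edge → L
2: can move to 5, which is L ⇒ W
4: the only move is to 2(W), a W ⇒ L
7: can move to 5, which is L ⇒ W
3: can move to 1, which is L ⇒ W
6: can move to 1, which is L ⇒ W
From 6, the L positions reachable in one move are: 1, 5. Any move reaching one of these is winning.

Move to 1.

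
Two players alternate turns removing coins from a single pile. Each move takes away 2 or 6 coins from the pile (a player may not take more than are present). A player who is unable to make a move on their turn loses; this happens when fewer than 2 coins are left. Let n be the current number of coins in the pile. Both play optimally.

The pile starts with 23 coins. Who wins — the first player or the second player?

The first player wins.

Work bottom-up. With no move the player to move loses. Otherwise the position is W if at least one move leads to an L position for the opponent, and L if every move leads to a W.
n=0: no move → L
n=1: no move → L
n=2: W (go to 0, an L position)
n=3: W (go to 1, an L position)
n=4: L (sole option 2(W) is W)
n=5: L (sole option 3(W) is W)
n=6: W (go to 4, an L position)
n=7: W (go to 5, an L position)
n=8: L (options 6(W), 2(W) are all W)
n=9: L (options 7(W), 3(W) are all W)
n=10: W (go to 8, an L position)
n=11: W (go to 9, an L position)
n=12: L (options 10(W), 6(W) are all W)
n=13: L (options 11(W), 7(W) are all W)
n=14: W (go to 12, an L position)
n=15: W (go to 13, an L position)
n=16: L (options 14(W), 10(W) are all W)
n=17: L (options 15(W), 11(W) are all W)
n=18: W (go to 16, an L position)
n=19: W (go to 17, an L position)
n=20: L (options 18(W), 14(W) are all W)
n=21: L (options 19(W), 15(W) are all W)
n=22: W (go to 20, an L position)
n=23: W (go to 21, an L position)
From 23 the player to move can remove 2, leaving 21, reaching an L position.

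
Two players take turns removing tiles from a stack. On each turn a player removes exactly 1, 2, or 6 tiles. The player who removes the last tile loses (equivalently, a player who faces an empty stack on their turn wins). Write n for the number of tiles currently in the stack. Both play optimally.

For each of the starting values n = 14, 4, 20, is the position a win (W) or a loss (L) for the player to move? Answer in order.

Positions with no move are W. A position that does have a move is losing for the player to move precisely when every available move leads to a winning position for the opponent. Fill in the labels:
n=0: no move; the opponent has just taken the last tile and therefore loses → W
n=1: →0(W) only, which is W, so L
n=2: →1(L), so W
n=3: →1(L), so W
n=4: →3(W), 2(W) — all W, so L
n=5: →4(L), so W
n=6: →4(L), so W
n=7: →1(L), so W
n=8: →7(W), 6(W), 2(W) — all W, so L
n=9: →8(L), so W
n=10: →8(L), so W
n=11: →10(W), 9(W), 5(W) — all W, so L
n=12: →11(L), so W
n=13: →11(L), so W
n=14: →8(L), so W
n=15: →14(W), 13(W), 9(W) — all W, so L
n=16: →15(L), so W
n=17: →15(L), so W
n=18: →17(W), 16(W), 12(W) — all W, so L
n=19: →18(L), so W
n=20: →18(L), so W

14: W, 4: L, 20: W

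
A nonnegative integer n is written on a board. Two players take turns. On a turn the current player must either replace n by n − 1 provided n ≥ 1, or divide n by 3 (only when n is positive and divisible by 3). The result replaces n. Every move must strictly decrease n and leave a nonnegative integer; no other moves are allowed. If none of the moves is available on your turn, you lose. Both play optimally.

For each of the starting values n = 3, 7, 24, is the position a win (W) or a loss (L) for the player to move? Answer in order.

3: W, 7: L, 24: L

Use the standard recursion: the mover loses at a terminal position; elsewhere, the mover wins exactly when some move hands the opponent an L position.
n=0: no move → L
n=1: W (go to 0, an L position)
n=2: L (sole option 1(W) is W)
n=3: W (go to 2, an L position)
n=4: L (sole option 3(W) is W)
n=5: W (go to 4, an L position)
n=6: W (go to 2, an L position)
n=7: L (sole option 6(W) is W)
n=8: W (go to 7, an L position)
n=9: L (options 3(W), 8(W) are all W)
n=10: W (go to 9, an L position)
n=11: L (sole option 10(W) is W)
n=12: W (go to 4, an L position)
n=13: L (sole option 12(W) is W)
n=14: W (go to 13, an L position)
n=15: L (options 5(W), 14(W) are all W)
n=16: W (go to 15, an L position)
n=17: L (sole option 16(W) is W)
n=18: W (go to 17, an L position)
n=19: L (sole option 18(W) is W)
n=20: W (go to 19, an L position)
n=21: W (go to 7, an L position)
n=22: L (sole option 21(W) is W)
n=23: W (go to 22, an L position)
n=24: L (options 8(W), 23(W) are all W)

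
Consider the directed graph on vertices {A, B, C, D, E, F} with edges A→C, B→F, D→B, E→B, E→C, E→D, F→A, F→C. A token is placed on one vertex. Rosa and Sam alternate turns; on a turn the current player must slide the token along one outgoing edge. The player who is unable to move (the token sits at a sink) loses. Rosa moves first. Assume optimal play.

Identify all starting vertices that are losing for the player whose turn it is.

Use the standard recursion: the mover loses at a terminal position; elsewhere, the mover wins exactly when some move hands the opponent an L position.
Every edge goes from a vertex to one that appears earlier in the order C, A, F, B, D, E, so processing vertices in that order labels each vertex after all of its successors.
C: no outgoing edge → L
A: W (go to C, an L position)
F: W (go to C, an L position)
B: L (sole option F(W) is W)
D: W (go to B, an L position)
E: W (go to B, an L position)
Reading off the rows marked L gives the requested list; there are 2 such vertices.

B, C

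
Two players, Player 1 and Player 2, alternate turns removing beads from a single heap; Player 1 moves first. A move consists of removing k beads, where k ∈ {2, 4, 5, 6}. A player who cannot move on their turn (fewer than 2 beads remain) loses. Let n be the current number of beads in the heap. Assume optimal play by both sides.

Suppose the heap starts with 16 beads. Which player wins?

Player 2 wins.

Label each position W (a win for the player to move) or L (a loss). A position with no legal move is L; any other position is W exactly when some move reaches an L, and L when every move reaches a W.
n=0: no move → L
n=1: no move → L
n=2: can move to 0, which is L ⇒ W
n=3: can move to 1, which is L ⇒ W
n=4: can move to 0, which is L ⇒ W
n=5: can move to 1, which is L ⇒ W
n=6: can move to 1, which is L ⇒ W
n=7: can move to 1, which is L ⇒ W
n=8: moves to 6(W), 4(W), 3(W), 2(W); every one is W ⇒ L
n=9: moves to 7(W), 5(W), 4(W), 3(W); every one is W ⇒ L
n=10: can move to 8, which is L ⇒ W
n=11: can move to 9, which is L ⇒ W
n=12: can move to 8, which is L ⇒ W
n=13: can move to 9, which is L ⇒ W
n=14: can move to 9, which is L ⇒ W
n=15: can move to 9, which is L ⇒ W
n=16: moves to 14(W), 12(W), 11(W), 10(W); every one is W ⇒ L
Every move from 16 reaches a W position, so the mover loses.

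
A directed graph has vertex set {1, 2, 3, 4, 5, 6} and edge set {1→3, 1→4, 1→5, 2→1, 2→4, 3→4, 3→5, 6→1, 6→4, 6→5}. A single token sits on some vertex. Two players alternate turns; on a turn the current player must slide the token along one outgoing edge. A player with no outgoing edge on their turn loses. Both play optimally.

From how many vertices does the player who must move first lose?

2

Build the W/L table. Terminal = L. A non-terminal position is W if it has a move to some L; otherwise it is L.
Every edge goes from a vertex to one that appears earlier in the order 4, 5, 3, 1, 2, 6, so processing vertices in that order labels each vertex after all of its successors.
4: no outgoing edge → L
5: no outgoing edge → L
3: →5(L), so W
1: →5(L), so W
2: →4(L), so W
6: →5(L), so W
The L vertices are 4, 5; that is 2 in all.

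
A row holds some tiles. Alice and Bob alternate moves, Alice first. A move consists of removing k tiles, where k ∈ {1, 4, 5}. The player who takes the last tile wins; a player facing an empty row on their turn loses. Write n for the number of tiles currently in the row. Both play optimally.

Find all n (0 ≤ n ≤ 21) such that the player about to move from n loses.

Use the standard recursion: the mover loses at a terminal position; elsewhere, the mover wins exactly when some move hands the opponent an L position.
n=0: no move → L
n=1: W (go to 0, an L position)
n=2: L (sole option 1(W) is W)
n=3: W (go to 2, an L position)
n=4: W (go to 0, an L position)
n=5: W (go to 0, an L position)
n=6: W (go to 2, an L position)
n=7: W (go to 2, an L position)
n=8: L (options 7(W), 4(W), 3(W) are all W)
n=9: W (go to 8, an L position)
n=10: L (options 9(W), 6(W), 5(W) are all W)
n=11: W (go to 10, an L position)
n=12: W (go to 8, an L position)
n=13: W (go to 8, an L position)
n=14: W (go to 10, an L position)
n=15: W (go to 10, an L position)
n=16: L (options 15(W), 12(W), 11(W) are all W)
n=17: W (go to 16, an L position)
n=18: L (options 17(W), 14(W), 13(W) are all W)
n=19: W (go to 18, an L position)
n=20: W (go to 16, an L position)
n=21: W (go to 16, an L position)
The losing starting values of n are exactly the entries labelled L in this table (6 of them).

0, 2, 8, 10, 16, 18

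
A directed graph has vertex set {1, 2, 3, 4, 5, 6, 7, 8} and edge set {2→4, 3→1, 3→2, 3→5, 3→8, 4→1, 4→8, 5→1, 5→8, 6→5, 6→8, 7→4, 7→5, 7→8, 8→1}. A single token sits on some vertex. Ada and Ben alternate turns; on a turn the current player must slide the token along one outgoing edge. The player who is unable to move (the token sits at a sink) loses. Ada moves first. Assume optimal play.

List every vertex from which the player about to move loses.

1, 2, 6, 7

Classify positions by backward induction: terminal positions (no move available) are L. From any other position, the mover wins iff some move reaches an L.
Every edge goes from a vertex to one that appears earlier in the order 1, 8, 5, 6, 4, 7, 2, 3, so processing vertices in that order labels each vertex after all of its successors.
1: no outgoing edge → L
8: W (go to 1, an L position)
5: W (go to 1, an L position)
6: L (options 5(W), 8(W) are all W)
4: W (go to 1, an L position)
7: L (options 4(W), 5(W), 8(W) are all W)
2: L (sole option 4(W) is W)
3: W (go to 2, an L position)
Reading off the rows marked L gives the requested list; there are 4 such vertices.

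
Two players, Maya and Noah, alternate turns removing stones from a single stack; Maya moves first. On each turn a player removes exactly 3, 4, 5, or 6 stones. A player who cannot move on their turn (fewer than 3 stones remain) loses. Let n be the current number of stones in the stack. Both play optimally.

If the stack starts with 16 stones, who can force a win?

Compute win/loss labels from the base case upward. A position with no move is L. Any other position is W if it can reach an L in one move, else L.
n=0: no move → L
n=1: no move → L
n=2: no move → L
n=3: →0(L), so W
n=4: →1(L), so W
n=5: →2(L), so W
n=6: →2(L), so W
n=7: →2(L), so W
n=8: →2(L), so W
n=9: →6(W), 5(W), 4(W), 3(W) — all W, so L
n=10: →7(W), 6(W), 5(W), 4(W) — all W, so L
n=11: →8(W), 7(W), 6(W), 5(W) — all W, so L
n=12: →9(L), so W
n=13: →10(L), so W
n=14: →11(L), so W
n=15: →11(L), so W
n=16: →11(L), so W
The starting position 16 is W: Maya should remove 5, leaving 11, handing over an L position.

Maya wins.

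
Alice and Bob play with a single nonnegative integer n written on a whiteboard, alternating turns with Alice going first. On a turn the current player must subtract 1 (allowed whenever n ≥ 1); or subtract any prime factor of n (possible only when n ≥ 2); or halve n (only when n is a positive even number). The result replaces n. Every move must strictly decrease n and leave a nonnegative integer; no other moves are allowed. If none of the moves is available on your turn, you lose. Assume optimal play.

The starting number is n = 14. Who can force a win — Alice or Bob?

Bob wins.

Classify positions by backward induction: terminal positions (no move available) are L. From any other position, the mover wins iff some move reaches an L.
n=0: no move → L
n=1: →0(L), so W
n=2: →0(L), so W
n=3: →0(L), so W
n=4: →2(W), 3(W) — all W, so L
n=5: →0(L), so W
n=6: →4(L), so W
n=7: →0(L), so W
n=8: →4(L), so W
n=9: →6(W), 8(W) — all W, so L
n=10: →9(L), so W
n=11: →0(L), so W
n=12: →9(L), so W
n=13: →0(L), so W
n=14: →7(W), 12(W), 13(W) — all W, so L
The starting position 14 is L: whatever Alice does, the opponent receives a W position.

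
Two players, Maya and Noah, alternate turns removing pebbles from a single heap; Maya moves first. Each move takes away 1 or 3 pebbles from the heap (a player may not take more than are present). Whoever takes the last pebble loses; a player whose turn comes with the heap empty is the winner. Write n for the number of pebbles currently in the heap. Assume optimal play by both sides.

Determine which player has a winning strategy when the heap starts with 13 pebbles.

Noah wins.

Compute win/loss labels from the base case upward. A position with no move is W. Any other position is W if it can reach an L in one move, else L.
n=0: no move; the opponent has just taken the last pebble and therefore loses → W
n=1: the only move is to 0(W), a W ⇒ L
n=2: can move to 1, which is L ⇒ W
n=3: moves to 2(W), 0(W); every one is W ⇒ L
n=4: can move to 3, which is L ⇒ W
n=5: moves to 4(W), 2(W); every one is W ⇒ L
n=6: can move to 5, which is L ⇒ W
n=7: moves to 6(W), 4(W); every one is W ⇒ L
n=8: can move to 7, which is L ⇒ W
n=9: moves to 8(W), 6(W); every one is W ⇒ L
n=10: can move to 9, which is L ⇒ W
n=11: moves to 10(W), 8(W); every one is W ⇒ L
n=12: can move to 11, which is L ⇒ W
n=13: moves to 12(W), 10(W); every one is W ⇒ L
The starting position 13 is L: whatever Maya does, the opponent receives a W position.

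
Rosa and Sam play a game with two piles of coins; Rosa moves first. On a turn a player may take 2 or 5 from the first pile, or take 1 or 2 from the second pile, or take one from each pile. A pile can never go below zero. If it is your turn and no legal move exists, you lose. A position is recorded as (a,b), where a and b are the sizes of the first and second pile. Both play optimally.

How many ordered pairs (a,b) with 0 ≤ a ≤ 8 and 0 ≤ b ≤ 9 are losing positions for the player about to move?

Work bottom-up. With no move the player to move loses. Otherwise the position is W if at least one move leads to an L position for the opponent, and L if every move leads to a W.
Every move lowers a or b (never raises either), so fill the grid row by row in increasing a, and left to right within a row: each cell's successors are then already labelled.
      b=0  b=1  b=2  b=3  b=4  b=5  b=6  b=7  b=8  b=9
a=0:    L    W    W    L    W    W    L    W    W    L
a=1:    L    W    W    L    W    W    L    W    W    L
a=2:    W    W    L    W    W    L    W    W    L    W
a=3:    W    L    W    W    L    W    W    L    W    W
a=4:    L    W    W    L    W    W    L    W    W    L
a=5:    W    W    L    W    W    L    W    W    L    W
a=6:    W    L    W    W    L    W    W    L    W    W
a=7:    L    W    W    L    W    W    L    W    W    L
a=8:    L    W    W    L    W    W    L    W    W    L
Cells with no legal move (terminal, hence L): (0,0), (1,0).
The remaining L cells, each justified by listing all of its moves:
(0,3): only reaches (0,2)(W), (0,1)(W), all W → L
(0,6): only reaches (0,5)(W), (0,4)(W), all W → L
(0,9): only reaches (0,8)(W), (0,7)(W), all W → L
(1,3): only reaches (1,2)(W), (1,1)(W), (0,2)(W), all W → L
(1,6): only reaches (1,5)(W), (1,4)(W), (0,5)(W), all W → L
(1,9): only reaches (1,8)(W), (1,7)(W), (0,8)(W), all W → L
(2,2): only reaches (0,2)(W), (2,1)(W), (2,0)(W), (1,1)(W), all W → L
(2,5): only reaches (0,5)(W), (2,4)(W), (2,3)(W), (1,4)(W), all W → L
(2,8): only reaches (0,8)(W), (2,7)(W), (2,6)(W), (1,7)(W), all W → L
(3,1): only reaches (1,1)(W), (3,0)(W), (2,0)(W), all W → L
(3,4): only reaches (1,4)(W), (3,3)(W), (3,2)(W), (2,3)(W), all W → L
(3,7): only reaches (1,7)(W), (3,6)(W), (3,5)(W), (2,6)(W), all W → L
(4,0): only reaches (2,0)(W), which is W → L
(4,3): only reaches (2,3)(W), (4,2)(W), (4,1)(W), (3,2)(W), all W → L
(4,6): only reaches (2,6)(W), (4,5)(W), (4,4)(W), (3,5)(W), all W → L
(4,9): only reaches (2,9)(W), (4,8)(W), (4,7)(W), (3,8)(W), all W → L
(5,2): only reaches (3,2)(W), (0,2)(W), (5,1)(W), (5,0)(W), (4,1)(W), all W → L
(5,5): only reaches (3,5)(W), (0,5)(W), (5,4)(W), (5,3)(W), (4,4)(W), all W → L
(5,8): only reaches (3,8)(W), (0,8)(W), (5,7)(W), (5,6)(W), (4,7)(W), all W → L
(6,1): only reaches (4,1)(W), (1,1)(W), (6,0)(W), (5,0)(W), all W → L
(6,4): only reaches (4,4)(W), (1,4)(W), (6,3)(W), (6,2)(W), (5,3)(W), all W → L
(6,7): only reaches (4,7)(W), (1,7)(W), (6,6)(W), (6,5)(W), (5,6)(W), all W → L
(7,0): only reaches (5,0)(W), (2,0)(W), all W → L
(7,3): only reaches (5,3)(W), (2,3)(W), (7,2)(W), (7,1)(W), (6,2)(W), all W → L
(7,6): only reaches (5,6)(W), (2,6)(W), (7,5)(W), (7,4)(W), (6,5)(W), all W → L
(7,9): only reaches (5,9)(W), (2,9)(W), (7,8)(W), (7,7)(W), (6,8)(W), all W → L
(8,0): only reaches (6,0)(W), (3,0)(W), all W → L
(8,3): only reaches (6,3)(W), (3,3)(W), (8,2)(W), (8,1)(W), (7,2)(W), all W → L
(8,6): only reaches (6,6)(W), (3,6)(W), (8,5)(W), (8,4)(W), (7,5)(W), all W → L
(8,9): only reaches (6,9)(W), (3,9)(W), (8,8)(W), (8,7)(W), (7,8)(W), all W → L
Every other cell has at least one move into one of the L cells above, so it is W.
L cells per row: a=0: 4, a=1: 4, a=2: 3, a=3: 3, a=4: 4, a=5: 3, a=6: 3, a=7: 4, a=8: 4; total 32.

32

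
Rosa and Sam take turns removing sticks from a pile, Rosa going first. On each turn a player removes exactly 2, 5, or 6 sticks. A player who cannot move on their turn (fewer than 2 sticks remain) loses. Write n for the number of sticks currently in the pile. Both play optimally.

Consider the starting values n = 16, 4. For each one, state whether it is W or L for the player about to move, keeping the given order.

16: W, 4: L

Build the W/L table. Terminal = L. A non-terminal position is W if it has a move to some L; otherwise it is L.
n=0: no move → L
n=1: no move → L
n=2: W (go to 0, an L position)
n=3: W (go to 1, an L position)
n=4: L (sole option 2(W) is W)
n=5: W (go to 0, an L position)
n=6: W (go to 4, an L position)
n=7: W (go to 1, an L position)
n=8: L (options 6(W), 3(W), 2(W) are all W)
n=9: W (go to 4, an L position)
n=10: W (go to 8, an L position)
n=11: L (options 9(W), 6(W), 5(W) are all W)
n=12: L (options 10(W), 7(W), 6(W) are all W)
n=13: W (go to 11, an L position)
n=14: W (go to 12, an L position)
n=15: L (options 13(W), 10(W), 9(W) are all W)
n=16: W (go to 11, an L position)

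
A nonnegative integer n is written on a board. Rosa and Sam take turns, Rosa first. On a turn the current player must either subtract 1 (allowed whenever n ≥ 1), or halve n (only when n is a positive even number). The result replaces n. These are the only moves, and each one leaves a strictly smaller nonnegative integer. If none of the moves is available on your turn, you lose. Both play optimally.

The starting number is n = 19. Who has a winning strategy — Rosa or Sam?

Work bottom-up. With no move the player to move loses. Otherwise the position is W if at least one move leads to an L position for the opponent, and L if every move leads to a W.
n=0: no move → L
n=1: reaches L-position 0 → W
n=2: only reaches 1(W), which is W → L
n=3: reaches L-position 2 → W
n=4: reaches L-position 2 → W
n=5: only reaches 4(W), which is W → L
n=6: reaches L-position 5 → W
n=7: only reaches 6(W), which is W → L
n=8: reaches L-position 7 → W
n=9: only reaches 8(W), which is W → L
n=10: reaches L-position 5 → W
n=11: only reaches 10(W), which is W → L
n=12: reaches L-position 11 → W
n=13: only reaches 12(W), which is W → L
n=14: reaches L-position 7 → W
n=15: only reaches 14(W), which is W → L
n=16: reaches L-position 15 → W
n=17: only reaches 16(W), which is W → L
n=18: reaches L-position 9 → W
n=19: only reaches 18(W), which is W → L
Every move from 19 reaches a W position, so the mover loses.

Sam wins.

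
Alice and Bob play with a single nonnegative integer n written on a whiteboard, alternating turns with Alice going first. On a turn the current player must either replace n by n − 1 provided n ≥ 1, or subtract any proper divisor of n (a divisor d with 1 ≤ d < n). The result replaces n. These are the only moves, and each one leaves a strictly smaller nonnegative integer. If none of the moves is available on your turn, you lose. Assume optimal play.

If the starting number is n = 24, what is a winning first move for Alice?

Positions with no move are L. A position that does have a move is losing for the player to move precisely when every available move leads to a winning position for the opponent. Fill in the labels:
n=0: no move → L
n=1: →0(L), so W
n=2: →1(W) only, which is W, so L
n=3: →2(L), so W
n=4: →2(L), so W
n=5: →4(W) only, which is W, so L
n=6: →5(L), so W
n=7: →6(W) only, which is W, so L
n=8: →7(L), so W
n=9: →6(W), 8(W) — all W, so L
n=10: →5(L), so W
n=11: →10(W) only, which is W, so L
n=12: →9(L), so W
n=13: →12(W) only, which is W, so L
n=14: →7(L), so W
n=15: →10(W), 12(W), 14(W) — all W, so L
n=16: →15(L), so W
n=17: →16(W) only, which is W, so L
n=18: →9(L), so W
n=19: →18(W) only, which is W, so L
n=20: →15(L), so W
n=21: →14(W), 18(W), 20(W) — all W, so L
n=22: →11(L), so W
n=23: →22(W) only, which is W, so L
n=24: →21(L), so W
From 24, the L positions reachable in one move are: 21, 23. Any move reaching one of these is winning.

Move to 21.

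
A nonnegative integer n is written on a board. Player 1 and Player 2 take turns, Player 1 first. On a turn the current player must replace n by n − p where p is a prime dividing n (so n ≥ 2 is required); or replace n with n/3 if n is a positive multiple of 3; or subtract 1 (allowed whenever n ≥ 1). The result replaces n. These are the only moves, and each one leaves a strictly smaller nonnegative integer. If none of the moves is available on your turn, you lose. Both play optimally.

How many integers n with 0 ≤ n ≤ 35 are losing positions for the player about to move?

Label each position W (a win for the player to move) or L (a loss). A position with no legal move is L; any other position is W exactly when some move reaches an L, and L when every move reaches a W.
n=0: no move → L
n=1: W (go to 0, an L position)
n=2: W (go to 0, an L position)
n=3: W (go to 0, an L position)
n=4: L (options 2(W), 3(W) are all W)
n=5: W (go to 0, an L position)
n=6: W (go to 4, an L position)
n=7: W (go to 0, an L position)
n=8: L (options 6(W), 7(W) are all W)
n=9: W (go to 8, an L position)
n=10: W (go to 8, an L position)
n=11: W (go to 0, an L position)
n=12: W (go to 4, an L position)
n=13: W (go to 0, an L position)
n=14: L (options 7(W), 12(W), 13(W) are all W)
n=15: W (go to 14, an L position)
n=16: W (go to 14, an L position)
n=17: W (go to 0, an L position)
n=18: L (options 6(W), 15(W), 16(W), 17(W) are all W)
n=19: W (go to 0, an L position)
n=20: W (go to 18, an L position)
n=21: W (go to 14, an L position)
n=22: L (options 11(W), 20(W), 21(W) are all W)
n=23: W (go to 0, an L position)
n=24: W (go to 8, an L position)
n=25: L (options 20(W), 24(W) are all W)
n=26: W (go to 25, an L position)
n=27: L (options 9(W), 24(W), 26(W) are all W)
n=28: W (go to 27, an L position)
n=29: W (go to 0, an L position)
n=30: W (go to 25, an L position)
n=31: W (go to 0, an L position)
n=32: L (options 30(W), 31(W) are all W)
n=33: W (go to 22, an L position)
n=34: W (go to 32, an L position)
n=35: L (options 28(W), 30(W), 34(W) are all W)
L entries with 0 ≤ n ≤ 35: n = 0, 4, 8, 14, 18, 22, 25, 27, 32, 35; that makes 10.

10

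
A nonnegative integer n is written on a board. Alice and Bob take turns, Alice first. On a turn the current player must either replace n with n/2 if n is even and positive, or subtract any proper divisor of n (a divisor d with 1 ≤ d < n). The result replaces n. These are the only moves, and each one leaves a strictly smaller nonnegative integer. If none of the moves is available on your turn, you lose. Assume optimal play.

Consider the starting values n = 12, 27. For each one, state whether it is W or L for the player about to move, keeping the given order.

12: W, 27: L

Classify positions by backward induction: terminal positions (no move available) are L. From any other position, the mover wins iff some move reaches an L.
n=0: no move → L
n=1: no move → L
n=2: reaches L-position 1 → W
n=3: only reaches 2(W), which is W → L
n=4: reaches L-position 3 → W
n=5: only reaches 4(W), which is W → L
n=6: reaches L-position 3 → W
n=7: only reaches 6(W), which is W → L
n=8: reaches L-position 7 → W
n=9: only reaches 6(W), 8(W), all W → L
n=10: reaches L-position 5 → W
n=11: only reaches 10(W), which is W → L
n=12: reaches L-position 9 → W
n=13: only reaches 12(W), which is W → L
n=14: reaches L-position 7 → W
n=15: only reaches 10(W), 12(W), 14(W), all W → L
n=16: reaches L-position 15 → W
n=17: only reaches 16(W), which is W → L
n=18: reaches L-position 9 → W
n=19: only reaches 18(W), which is W → L
n=20: reaches L-position 15 → W
n=21: only reaches 14(W), 18(W), 20(W), all W → L
n=22: reaches L-position 11 → W
n=23: only reaches 22(W), which is W → L
n=24: reaches L-position 21 → W
n=25: only reaches 20(W), 24(W), all W → L
n=26: reaches L-position 13 → W
n=27: only reaches 18(W), 24(W), 26(W), all W → L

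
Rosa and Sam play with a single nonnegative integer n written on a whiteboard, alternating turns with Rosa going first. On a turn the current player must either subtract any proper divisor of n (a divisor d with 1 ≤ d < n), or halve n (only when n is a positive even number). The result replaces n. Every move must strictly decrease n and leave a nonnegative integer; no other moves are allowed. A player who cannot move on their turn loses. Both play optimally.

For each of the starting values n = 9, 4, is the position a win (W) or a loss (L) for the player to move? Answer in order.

9: L, 4: W

Classify positions by backward induction: terminal positions (no move available) are L. From any other position, the mover wins iff some move reaches an L.
n=0: no move → L
n=1: no move → L
n=2: W (go to 1, an L position)
n=3: L (sole option 2(W) is W)
n=4: W (go to 3, an L position)
n=5: L (sole option 4(W) is W)
n=6: W (go to 3, an L position)
n=7: L (sole option 6(W) is W)
n=8: W (go to 7, an L position)
n=9: L (options 6(W), 8(W) are all W)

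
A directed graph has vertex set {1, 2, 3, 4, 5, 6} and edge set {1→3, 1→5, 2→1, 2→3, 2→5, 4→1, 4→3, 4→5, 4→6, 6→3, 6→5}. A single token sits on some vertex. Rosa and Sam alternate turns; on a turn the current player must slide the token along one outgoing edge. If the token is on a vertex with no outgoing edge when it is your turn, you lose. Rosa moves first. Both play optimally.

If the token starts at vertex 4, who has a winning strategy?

Label each position W (a win for the player to move) or L (a loss). A position with no legal move is L; any other position is W exactly when some move reaches an L, and L when every move reaches a W.
Every edge goes from a vertex to one that appears earlier in the order 3, 5, 6, 1, 2, 4, so processing vertices in that order labels each vertex after all of its successors.
3: no outgoing edge → L
5: no outgoing edge → L
6: reaches L-position 5 → W
1: reaches L-position 5 → W
2: reaches L-position 5 → W
4: reaches L-position 5 → W
The starting position 4 is W: Rosa should move to 5, handing over an L position.

Rosa wins.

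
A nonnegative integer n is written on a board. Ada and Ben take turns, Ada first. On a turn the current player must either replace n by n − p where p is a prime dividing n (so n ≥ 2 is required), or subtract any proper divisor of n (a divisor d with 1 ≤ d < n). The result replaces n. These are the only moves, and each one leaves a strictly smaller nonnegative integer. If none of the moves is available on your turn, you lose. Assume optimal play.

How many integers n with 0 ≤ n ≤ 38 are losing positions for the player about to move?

Work bottom-up. With no move the player to move loses. Otherwise the position is W if at least one move leads to an L position for the opponent, and L if every move leads to a W.
n=0: no move → L
n=1: no move → L
n=2: W (go to 0, an L position)
n=3: W (go to 0, an L position)
n=4: L (options 2(W), 3(W) are all W)
n=5: W (go to 0, an L position)
n=6: W (go to 4, an L position)
n=7: W (go to 0, an L position)
n=8: W (go to 4, an L position)
n=9: L (options 6(W), 8(W) are all W)
n=10: W (go to 9, an L position)
n=11: W (go to 0, an L position)
n=12: W (go to 9, an L position)
n=13: W (go to 0, an L position)
n=14: L (options 7(W), 12(W), 13(W) are all W)
n=15: W (go to 14, an L position)
n=16: W (go to 14, an L position)
n=17: W (go to 0, an L position)
n=18: W (go to 9, an L position)
n=19: W (go to 0, an L position)
n=20: L (options 10(W), 15(W), 16(W), 18(W), 19(W) are all W)
n=21: W (go to 14, an L position)
n=22: W (go to 20, an L position)
n=23: W (go to 0, an L position)
n=24: W (go to 20, an L position)
n=25: W (go to 20, an L position)
n=26: L (options 13(W), 24(W), 25(W) are all W)
n=27: W (go to 26, an L position)
n=28: W (go to 14, an L position)
n=29: W (go to 0, an L position)
n=30: W (go to 20, an L position)
n=31: W (go to 0, an L position)
n=32: L (options 16(W), 24(W), 28(W), 30(W), 31(W) are all W)
n=33: W (go to 32, an L position)
n=34: W (go to 32, an L position)
n=35: L (options 28(W), 30(W), 34(W) are all W)
n=36: W (go to 32, an L position)
n=37: W (go to 0, an L position)
n=38: L (options 19(W), 36(W), 37(W) are all W)
L entries with 0 ≤ n ≤ 38: n = 0, 1, 4, 9, 14, 20, 26, 32, 35, 38; that makes 10.

10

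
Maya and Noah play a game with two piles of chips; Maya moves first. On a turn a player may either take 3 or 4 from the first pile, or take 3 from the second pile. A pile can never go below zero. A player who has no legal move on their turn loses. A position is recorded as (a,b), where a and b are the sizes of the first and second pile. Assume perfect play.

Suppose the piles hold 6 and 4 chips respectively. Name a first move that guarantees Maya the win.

Label each position W (a win for the player to move) or L (a loss). A position with no legal move is L; any other position is W exactly when some move reaches an L, and L when every move reaches a W.
No move ever increases a pile, so every position that can arise here has a ≤ 6 and b ≤ 4; it is enough to label the cells with 0 ≤ a ≤ 6 and 0 ≤ b ≤ 4.
Every move lowers a or b (never raises either), so fill the grid row by row in increasing a, and left to right within a row: each cell's successors are then already labelled.
      b=0  b=1  b=2  b=3  b=4
a=0:    L    L    L    W    W
a=1:    L    L    L    W    W
a=2:    L    L    L    W    W
a=3:    W    W    W    L    L
a=4:    W    W    W    L    L
a=5:    W    W    W    L    L
a=6:    W    W    W    W    W
Cells with no legal move (terminal, hence L): (0,0), (0,1), (0,2), (1,0), (1,1), (1,2), (2,0), (2,1), (2,2).
The remaining L cells, each justified by listing all of its moves:
(3,3): moves to (0,3)(W), (3,0)(W); every one is W ⇒ L
(3,4): moves to (0,4)(W), (3,1)(W); every one is W ⇒ L
(4,3): moves to (1,3)(W), (0,3)(W), (4,0)(W); every one is W ⇒ L
(4,4): moves to (1,4)(W), (0,4)(W), (4,1)(W); every one is W ⇒ L
(5,3): moves to (2,3)(W), (1,3)(W), (5,0)(W); every one is W ⇒ L
(5,4): moves to (2,4)(W), (1,4)(W), (5,1)(W); every one is W ⇒ L
Every other cell has at least one move into one of the L cells above, so it is W.
From (6,4), the L positions reachable in one move are: (3,4).

Move to (3,4).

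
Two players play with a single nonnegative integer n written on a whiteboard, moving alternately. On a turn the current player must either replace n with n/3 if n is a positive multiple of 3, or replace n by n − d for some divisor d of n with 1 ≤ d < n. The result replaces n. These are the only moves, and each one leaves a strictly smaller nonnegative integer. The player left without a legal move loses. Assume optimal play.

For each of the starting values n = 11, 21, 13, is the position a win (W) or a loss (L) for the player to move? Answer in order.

Positions with no move are L. A position that does have a move is losing for the player to move precisely when every available move leads to a winning position for the opponent. Fill in the labels:
n=0: no move → L
n=1: no move → L
n=2: can move to 1, which is L ⇒ W
n=3: can move to 1, which is L ⇒ W
n=4: moves to 2(W), 3(W); every one is W ⇒ L
n=5: can move to 4, which is L ⇒ W
n=6: can move to 4, which is L ⇒ W
n=7: the only move is to 6(W), a W ⇒ L
n=8: can move to 4, which is L ⇒ W
n=9: moves to 3(W), 6(W), 8(W); every one is W ⇒ L
n=10: can move to 9, which is L ⇒ W
n=11: the only move is to 10(W), a W ⇒ L
n=12: can move to 4, which is L ⇒ W
n=13: the only move is to 12(W), a W ⇒ L
n=14: can move to 7, which is L ⇒ W
n=15: moves to 5(W), 10(W), 12(W), 14(W); every one is W ⇒ L
n=16: can move to 15, which is L ⇒ W
n=17: the only move is to 16(W), a W ⇒ L
n=18: can move to 9, which is L ⇒ W
n=19: the only move is to 18(W), a W ⇒ L
n=20: can move to 15, which is L ⇒ W
n=21: can move to 7, which is L ⇒ W

11: L, 21: W, 13: L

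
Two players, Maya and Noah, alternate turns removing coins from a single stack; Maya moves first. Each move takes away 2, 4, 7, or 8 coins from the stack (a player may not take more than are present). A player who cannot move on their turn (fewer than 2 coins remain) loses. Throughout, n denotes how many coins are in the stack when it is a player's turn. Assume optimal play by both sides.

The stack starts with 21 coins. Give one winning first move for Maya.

Classify positions by backward induction: terminal positions (no move available) are L. From any other position, the mover wins iff some move reaches an L.
n=0: no move → L
n=1: no move → L
n=2: W (go to 0, an L position)
n=3: W (go to 1, an L position)
n=4: W (go to 0, an L position)
n=5: W (go to 1, an L position)
n=6: L (options 4(W), 2(W) are all W)
n=7: W (go to 0, an L position)
n=8: W (go to 6, an L position)
n=9: W (go to 1, an L position)
n=10: W (go to 6, an L position)
n=11: L (options 9(W), 7(W), 4(W), 3(W) are all W)
n=12: L (options 10(W), 8(W), 5(W), 4(W) are all W)
n=13: W (go to 11, an L position)
n=14: W (go to 12, an L position)
n=15: W (go to 11, an L position)
n=16: W (go to 12, an L position)
n=17: L (options 15(W), 13(W), 10(W), 9(W) are all W)
n=18: W (go to 11, an L position)
n=19: W (go to 17, an L position)
n=20: W (go to 12, an L position)
n=21: W (go to 17, an L position)
From 21, the L positions reachable in one move are: 17.

Remove 4, leaving 17.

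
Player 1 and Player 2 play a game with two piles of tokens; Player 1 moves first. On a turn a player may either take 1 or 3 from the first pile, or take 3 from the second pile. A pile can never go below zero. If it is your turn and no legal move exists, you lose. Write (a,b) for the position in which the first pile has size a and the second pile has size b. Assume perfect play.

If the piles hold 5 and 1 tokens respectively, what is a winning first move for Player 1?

Move to (4,1).

Build the W/L table. Terminal = L. A non-terminal position is W if it has a move to some L; otherwise it is L.
No move ever increases a pile, so every position that can arise here has a ≤ 5 and b ≤ 1; it is enough to label the cells with 0 ≤ a ≤ 5 and 0 ≤ b ≤ 1.
Every move lowers a or b (never raises either), so fill the grid row by row in increasing a, and left to right within a row: each cell's successors are then already labelled.
      b=0  b=1
a=0:    L    L
a=1:    W    W
a=2:    L    L
a=3:    W    W
a=4:    L    L
a=5:    W    W
Cells with no legal move (terminal, hence L): (0,0), (0,1).
The remaining L cells, each justified by listing all of its moves:
(2,0): L (sole option (1,0)(W) is W)
(2,1): L (sole option (1,1)(W) is W)
(4,0): L (options (3,0)(W), (1,0)(W) are all W)
(4,1): L (options (3,1)(W), (1,1)(W) are all W)
Every other cell has at least one move into one of the L cells above, so it is W.
From (5,1), the L positions reachable in one move are: (4,1), (2,1). Any move reaching one of these is winning.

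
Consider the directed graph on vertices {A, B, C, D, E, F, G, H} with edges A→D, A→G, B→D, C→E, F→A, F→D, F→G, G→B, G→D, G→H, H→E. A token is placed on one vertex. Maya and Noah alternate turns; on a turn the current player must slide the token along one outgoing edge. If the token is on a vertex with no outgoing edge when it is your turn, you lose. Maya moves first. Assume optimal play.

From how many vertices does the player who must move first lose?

Label each position W (a win for the player to move) or L (a loss). A position with no legal move is L; any other position is W exactly when some move reaches an L, and L when every move reaches a W.
Every edge goes from a vertex to one that appears earlier in the order D, E, H, B, G, A, F, C, so processing vertices in that order labels each vertex after all of its successors.
D: no outgoing edge → L
E: no outgoing edge → L
H: reaches L-position E → W
B: reaches L-position D → W
G: reaches L-position D → W
A: reaches L-position D → W
F: reaches L-position D → W
C: reaches L-position E → W
The L vertices are D, E; that is 2 in all.

2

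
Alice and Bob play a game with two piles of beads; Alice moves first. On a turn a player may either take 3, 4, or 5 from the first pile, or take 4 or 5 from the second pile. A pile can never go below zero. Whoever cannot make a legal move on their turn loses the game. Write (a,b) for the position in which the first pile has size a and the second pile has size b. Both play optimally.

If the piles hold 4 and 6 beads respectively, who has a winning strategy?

Build the W/L table. Terminal = L. A non-terminal position is W if it has a move to some L; otherwise it is L.
No move ever increases a pile, so every position that can arise here has a ≤ 4 and b ≤ 6; it is enough to label the cells with 0 ≤ a ≤ 4 and 0 ≤ b ≤ 6.
Every move lowers a or b (never raises either), so fill the grid row by row in increasing a, and left to right within a row: each cell's successors are then already labelled.
      b=0  b=1  b=2  b=3  b=4  b=5  b=6
a=0:    L    L    L    L    W    W    W
a=1:    L    L    L    L    W    W    W
a=2:    L    L    L    L    W    W    W
a=3:    W    W    W    W    L    L    L
a=4:    W    W    W    W    L    L    L
Cells with no legal move (terminal, hence L): (0,0), (0,1), (0,2), (0,3), (1,0), (1,1), (1,2), (1,3), (2,0), (2,1), (2,2), (2,3).
The remaining L cells, each justified by listing all of its moves:
(3,4): only reaches (0,4)(W), (3,0)(W), all W → L
(3,5): only reaches (0,5)(W), (3,1)(W), (3,0)(W), all W → L
(3,6): only reaches (0,6)(W), (3,2)(W), (3,1)(W), all W → L
(4,4): only reaches (1,4)(W), (0,4)(W), (4,0)(W), all W → L
(4,5): only reaches (1,5)(W), (0,5)(W), (4,1)(W), (4,0)(W), all W → L
(4,6): only reaches (1,6)(W), (0,6)(W), (4,2)(W), (4,1)(W), all W → L
Every other cell has at least one move into one of the L cells above, so it is W.
Every move from (4,6) reaches a W position, so the mover loses.

Bob wins.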